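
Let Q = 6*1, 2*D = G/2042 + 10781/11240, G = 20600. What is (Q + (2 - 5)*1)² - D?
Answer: 79789319/22952080 ≈ 3.4763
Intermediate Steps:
D = 126779401/22952080 (D = (20600/2042 + 10781/11240)/2 = (20600*(1/2042) + 10781*(1/11240))/2 = (10300/1021 + 10781/11240)/2 = (½)*(126779401/11476040) = 126779401/22952080 ≈ 5.5237)
Q = 6
(Q + (2 - 5)*1)² - D = (6 + (2 - 5)*1)² - 1*126779401/22952080 = (6 - 3*1)² - 126779401/22952080 = (6 - 3)² - 126779401/22952080 = 3² - 126779401/22952080 = 9 - 126779401/22952080 = 79789319/22952080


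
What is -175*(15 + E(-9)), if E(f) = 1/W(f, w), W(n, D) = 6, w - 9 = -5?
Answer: -15925/6 ≈ -2654.2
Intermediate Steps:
w = 4 (w = 9 - 5 = 4)
E(f) = 1/6
-175*(15 + E(-9)) = -175*(15 + 1/6) = -175*91/6 = -15925/6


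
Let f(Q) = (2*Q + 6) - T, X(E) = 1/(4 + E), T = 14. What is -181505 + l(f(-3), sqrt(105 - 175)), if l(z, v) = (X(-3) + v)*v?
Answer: -181575 + I*sqrt(70) ≈ -1.8158e+5 + 8.3666*I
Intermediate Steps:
f(Q) = -8 + 2*Q (f(Q) = (2*Q + 6) - 1*14 = (6 + 2*Q) - 14 = -8 + 2*Q)
l(z, v) = v*(1 + v) (l(z, v) = (1/(4 - 3) + v)*v = (1/1 + v)*v = (1 + v)*v = v*(1 + v))
-181505 + l(f(-3), sqrt(105 - 175)) = -181505 + sqrt(105 - 175)*(1 + sqrt(105 - 175)) = -181505 + sqrt(-70)*(1 + sqrt(-70)) = -181505 + (I*sqrt(70))*(1 + I*sqrt(70)) = -181505 + I*sqrt(70)*(1 + I*sqrt(70))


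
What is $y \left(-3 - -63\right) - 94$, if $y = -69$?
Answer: $-4234$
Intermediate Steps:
$y \left(-3 - -63\right) - 94 = - 69 \left(-3 - -63\right) - 94 = - 69 \left(-3 + 63\right) - 94 = \left(-69\right) 60 - 94 = -4140 - 94 = -4234$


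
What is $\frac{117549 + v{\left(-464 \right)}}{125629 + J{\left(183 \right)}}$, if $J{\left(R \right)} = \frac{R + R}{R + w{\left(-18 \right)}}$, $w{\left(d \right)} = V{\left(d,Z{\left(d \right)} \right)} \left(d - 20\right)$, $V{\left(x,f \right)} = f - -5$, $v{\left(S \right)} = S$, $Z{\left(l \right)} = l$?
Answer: $\frac{79266545}{85051199} \approx 0.93199$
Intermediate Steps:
$V{\left(x,f \right)} = 5 + f$ ($V{\left(x,f \right)} = f + 5 = 5 + f$)
$w{\left(d \right)} = \left(-20 + d\right) \left(5 + d\right)$ ($w{\left(d \right)} = \left(5 + d\right) \left(d - 20\right) = \left(5 + d\right) \left(-20 + d\right) = \left(-20 + d\right) \left(5 + d\right)$)
$J{\left(R \right)} = \frac{2 R}{494 + R}$ ($J{\left(R \right)} = \frac{R + R}{R + \left(-20 - 18\right) \left(5 - 18\right)} = \frac{2 R}{R - -494} = \frac{2 R}{R + 494} = \frac{2 R}{494 + R}$)
$\frac{117549 + v{\left(-464 \right)}}{125629 + J{\left(183 \right)}} = \frac{117549 - 464}{125629 + 2 \cdot 183 \frac{1}{494 + 183}} = \frac{117085}{125629 + 2 \cdot 183 \cdot \frac{1}{677}} = \frac{117085}{125629 + \frac{366}{677}} = \frac{117085}{\frac{85051199}{677}} = 117085 \cdot \frac{677}{85051199} = \frac{79266545}{85051199}$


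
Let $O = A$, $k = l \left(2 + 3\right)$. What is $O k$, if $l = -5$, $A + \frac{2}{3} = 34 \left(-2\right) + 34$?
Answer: $\frac{2600}{3} \approx 866.67$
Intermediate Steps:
$A = - \frac{104}{3}$ ($A = - \frac{2}{3} + \left(34 \left(-2\right) + 34\right) = - \frac{2}{3} + \left(-68 + 34\right) = - \frac{2}{3} - 34 = - \frac{104}{3} \approx -34.667$)
$k = -25$ ($k = - 5 \left(2 + 3\right) = \left(-5\right) 5 = -25$)
$O = - \frac{104}{3} \approx -34.667$
$O k = \left(- \frac{104}{3}\right) \left(-25\right) = \frac{2600}{3}$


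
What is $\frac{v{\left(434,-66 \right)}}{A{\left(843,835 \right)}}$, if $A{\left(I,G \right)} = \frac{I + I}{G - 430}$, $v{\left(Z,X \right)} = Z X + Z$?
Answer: $- \frac{1904175}{281} \approx -6776.4$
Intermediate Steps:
$v{\left(Z,X \right)} = Z + X Z$ ($v{\left(Z,X \right)} = X Z + Z = Z + X Z$)
$A{\left(I,G \right)} = \frac{2 I}{-430 + G}$
$\frac{v{\left(434,-66 \right)}}{A{\left(843,835 \right)}} = \frac{434 \left(1 - 66\right)}{2 \cdot 843 \frac{1}{-430 + 835}} = \frac{434 \left(-65\right)}{2 \cdot 843 \cdot \frac{1}{405}} = - \frac{28210}{2 \cdot 843 \cdot \frac{1}{405}} = - \frac{28210}{\frac{562}{135}} = \left(-28210\right) \frac{135}{562} = - \frac{1904175}{281}$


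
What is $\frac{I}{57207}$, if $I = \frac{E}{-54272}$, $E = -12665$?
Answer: $\frac{12665}{3104738304} \approx 4.0793 \cdot 10^{-6}$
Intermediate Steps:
$I = \frac{12665}{54272}$ ($I = - \frac{12665}{-54272} = \left(-12665\right) \left(- \frac{1}{54272}\right) = \frac{12665}{54272} \approx 0.23336$)
$\frac{I}{57207} = \frac{12665}{54272 \cdot 57207} = \frac{12665}{54272} \cdot \frac{1}{57207} = \frac{12665}{3104738304}$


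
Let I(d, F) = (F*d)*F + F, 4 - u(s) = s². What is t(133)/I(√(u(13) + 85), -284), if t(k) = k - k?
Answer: 0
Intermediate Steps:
u(s) = 4 - s²
I(d, F) = F + d*F² (I(d, F) = d*F² + F = F + d*F²)
t(k) = 0
t(133)/I(√(u(13) + 85), -284) = 0/((-284*(1 - 284*√((4 - 1*13²) + 85)))) = 0/((-284*(1 - 284*√((4 - 1*169) + 85)))) = 0/((-284*(1 - 284*√((4 - 169) + 85)))) = 0/((-284*(1 - 284*√(-165 + 85)))) = 0/((-284*(1 - 1136*I*√5))) = 0/(-284 + 322624*I*√5) = 0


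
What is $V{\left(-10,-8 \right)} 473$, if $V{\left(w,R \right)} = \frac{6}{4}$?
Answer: $\frac{1419}{2} \approx 709.5$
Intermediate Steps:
$V{\left(w,R \right)} = \frac{3}{2}$ ($V{\left(w,R \right)} = 6 \cdot \frac{1}{4} = \frac{3}{2}$)
$V{\left(-10,-8 \right)} 473 = \frac{3}{2} \cdot 473 = \frac{1419}{2}$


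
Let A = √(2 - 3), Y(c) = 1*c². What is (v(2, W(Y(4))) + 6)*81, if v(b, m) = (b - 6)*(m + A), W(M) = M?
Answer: -4698 - 324*I ≈ -4698.0 - 324.0*I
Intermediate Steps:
Y(c) = c²
A = I (A = √(-1) = I ≈ 1.0*I)
v(b, m) = (-6 + b)*(I + m) (v(b, m) = (b - 6)*(m + I) = (-6 + b)*(I + m))
(v(2, W(Y(4))) + 6)*81 = ((-6*I - 6*4² + I*2 + 2*4²) + 6)*81 = ((-6*I - 6*16 + 2*I + 2*16) + 6)*81 = ((-6*I - 96 + 2*I + 32) + 6)*81 = ((-64 - 4*I) + 6)*81 = (-58 - 4*I)*81 = -4698 - 324*I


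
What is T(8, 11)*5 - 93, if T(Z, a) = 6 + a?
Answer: -8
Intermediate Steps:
T(8, 11)*5 - 93 = (6 + 11)*5 - 93 = 17*5 - 93 = 85 - 93 = -8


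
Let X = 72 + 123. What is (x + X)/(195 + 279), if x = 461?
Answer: 328/237 ≈ 1.3840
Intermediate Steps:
X = 195
(x + X)/(195 + 279) = (461 + 195)/(195 + 279) = 656/474 = 656*(1/474) = 328/237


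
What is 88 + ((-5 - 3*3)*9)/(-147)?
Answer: 622/7 ≈ 88.857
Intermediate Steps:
88 + ((-5 - 3*3)*9)/(-147) = 88 - (-5 - 1*9)*9/147 = 88 - (-5 - 9)*9/147 = 88 - (-2)*9/21 = 88 - 1/147*(-126) = 88 + 6/7 = 622/7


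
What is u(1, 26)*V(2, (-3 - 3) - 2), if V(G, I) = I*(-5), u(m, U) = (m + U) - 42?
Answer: -600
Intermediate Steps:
u(m, U) = -42 + U + m (u(m, U) = (U + m) - 42 = -42 + U + m)
V(G, I) = -5*I
u(1, 26)*V(2, (-3 - 3) - 2) = (-42 + 26 + 1)*(-5*((-3 - 3) - 2)) = -(-75)*(-6 - 2) = -(-75)*(-8) = -15*40 = -600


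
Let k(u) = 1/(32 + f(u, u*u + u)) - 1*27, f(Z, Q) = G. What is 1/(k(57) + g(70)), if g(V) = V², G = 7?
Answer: 39/190048 ≈ 0.00020521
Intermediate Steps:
f(Z, Q) = 7
k(u) = -1052/39 (k(u) = 1/(32 + 7) - 1*27 = 1/39 - 27 = -1052/39)
1/(k(57) + g(70)) = 1/(-1052/39 + 70²) = 1/(-1052/39 + 4900) = 1/(190048/39) = 39/190048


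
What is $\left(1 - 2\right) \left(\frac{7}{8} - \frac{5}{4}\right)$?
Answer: $\frac{3}{8} \approx 0.375$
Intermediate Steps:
$\left(1 - 2\right) \left(\frac{7}{8} - \frac{5}{4}\right) = - (7 \cdot \frac{1}{8} - \frac{5}{4}) = - (\frac{7}{8} - \frac{5}{4}) = \left(-1\right) \left(- \frac{3}{8}\right) = \frac{3}{8}$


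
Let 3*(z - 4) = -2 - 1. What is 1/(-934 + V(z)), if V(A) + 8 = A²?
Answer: -1/933 ≈ -0.0010718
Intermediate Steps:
z = 3 (z = 4 + (-2 - 1)/3 = 4 + (⅓)*(-3) = 4 - 1 = 3)
V(A) = -8 + A²
1/(-934 + V(z)) = 1/(-934 + (-8 + 3²)) = 1/(-934 + (-8 + 9)) = 1/(-934 + 1) = 1/(-933) = -1/933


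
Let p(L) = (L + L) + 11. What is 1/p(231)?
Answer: 1/473 ≈ 0.0021142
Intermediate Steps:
p(L) = 11 + 2*L (p(L) = 2*L + 11 = 11 + 2*L)
1/p(231) = 1/(11 + 2*231) = 1/(11 + 462) = 1/473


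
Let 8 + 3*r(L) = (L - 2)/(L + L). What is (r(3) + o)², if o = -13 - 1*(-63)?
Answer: 727609/324 ≈ 2245.7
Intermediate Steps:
o = 50 (o = -13 + 63 = 50)
r(L) = -8/3 + (-2 + L)/(6*L) (r(L) = -8/3 + ((L - 2)/(L + L))/3 = -8/3 + ((-2 + L)/((2*L)))/3 = -8/3 + ((-2 + L)*(1/(2*L)))/3 = -8/3 + ((-2 + L)/(2*L))/3 = -8/3 + (-2 + L)/(6*L))
(r(3) + o)² = ((⅙)*(-2 - 15*3)/3 + 50)² = ((⅙)*(⅓)*(-2 - 45) + 50)² = ((⅙)*(⅓)*(-47) + 50)² = (-47/18 + 50)² = (853/18)² = 727609/324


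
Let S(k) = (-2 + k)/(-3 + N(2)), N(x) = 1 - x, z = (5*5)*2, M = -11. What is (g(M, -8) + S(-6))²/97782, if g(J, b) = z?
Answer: 1352/48891 ≈ 0.027653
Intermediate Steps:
z = 50 (z = 25*2 = 50)
g(J, b) = 50
S(k) = ½ - k/4 (S(k) = (-2 + k)/(-3 + (1 - 1*2)) = (-2 + k)/(-3 + (1 - 2)) = (-2 + k)/(-3 - 1) = (-2 + k)/(-4) = (-2 + k)*(-¼) = ½ - k/4)
(g(M, -8) + S(-6))²/97782 = (50 + (½ - ¼*(-6)))²/97782 = (50 + (½ + 3/2))²*(1/97782) = (50 + 2)²*(1/97782) = 52²*(1/97782) = 2704*(1/97782) = 1352/48891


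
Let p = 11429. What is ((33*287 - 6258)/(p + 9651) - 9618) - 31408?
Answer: -50872051/1240 ≈ -41026.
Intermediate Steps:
((33*287 - 6258)/(p + 9651) - 9618) - 31408 = ((33*287 - 6258)/(11429 + 9651) - 9618) - 31408 = ((9471 - 6258)/21080 - 9618) - 31408 = (3213*(1/21080) - 9618) - 31408 = (189/1240 - 9618) - 31408 = -11926131/1240 - 31408 = -50872051/1240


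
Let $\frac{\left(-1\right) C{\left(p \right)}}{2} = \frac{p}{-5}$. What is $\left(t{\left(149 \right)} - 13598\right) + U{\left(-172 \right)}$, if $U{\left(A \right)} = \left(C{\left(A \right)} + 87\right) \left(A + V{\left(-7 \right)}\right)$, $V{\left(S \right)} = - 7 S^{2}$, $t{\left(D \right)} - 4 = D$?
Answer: $-22818$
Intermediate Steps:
$C{\left(p \right)} = \frac{2 p}{5}$ ($C{\left(p \right)} = - 2 \frac{p}{-5} = - 2 p \left(- \frac{1}{5}\right) = - 2 \left(- \frac{p}{5}\right) = \frac{2 p}{5}$)
$t{\left(D \right)} = 4 + D$
$U{\left(A \right)} = \left(-343 + A\right) \left(87 + \frac{2 A}{5}\right)$ ($U{\left(A \right)} = \left(\frac{2 A}{5} + 87\right) \left(A - 7 \left(-7\right)^{2}\right) = \left(87 + \frac{2 A}{5}\right) \left(A - 343\right) = \left(87 + \frac{2 A}{5}\right) \left(-343 + A\right) = \left(-343 + A\right) \left(87 + \frac{2 A}{5}\right)$)
$\left(t{\left(149 \right)} - 13598\right) + U{\left(-172 \right)} = \left(\left(4 + 149\right) - 13598\right) - \left(\frac{106033}{5} - \frac{59168}{5}\right) = \left(153 - 13598\right) + \left(-29841 + \frac{43172}{5} + \frac{2}{5} \cdot 29584\right) = -13445 + \left(-29841 + \frac{43172}{5} + \frac{59168}{5}\right) = -13445 - 9373 = -22818$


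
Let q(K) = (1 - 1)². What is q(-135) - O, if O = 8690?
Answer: -8690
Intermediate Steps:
q(K) = 0 (q(K) = 0² = 0)
q(-135) - O = 0 - 1*8690 = 0 - 8690 = -8690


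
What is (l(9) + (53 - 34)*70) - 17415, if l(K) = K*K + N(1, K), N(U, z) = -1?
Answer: -16005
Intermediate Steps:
l(K) = -1 + K² (l(K) = K*K - 1 = K² - 1 = -1 + K²)
(l(9) + (53 - 34)*70) - 17415 = ((-1 + 9²) + (53 - 34)*70) - 17415 = ((-1 + 81) + 19*70) - 17415 = (80 + 1330) - 17415 = 1410 - 17415 = -16005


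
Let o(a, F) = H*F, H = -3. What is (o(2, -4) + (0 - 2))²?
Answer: 100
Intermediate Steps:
o(a, F) = -3*F
(o(2, -4) + (0 - 2))² = (-3*(-4) + (0 - 2))² = (12 - 2)² = 10² = 100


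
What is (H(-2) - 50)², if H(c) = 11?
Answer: 1521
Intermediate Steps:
(H(-2) - 50)² = (11 - 50)² = (-39)² = 1521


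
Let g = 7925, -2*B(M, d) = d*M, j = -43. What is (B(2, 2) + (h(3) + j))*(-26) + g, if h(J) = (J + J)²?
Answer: 8159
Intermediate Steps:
h(J) = 4*J² (h(J) = (2*J)² = 4*J²)
B(M, d) = -M*d/2 (B(M, d) = -d*M/2 = -M*d/2)
(B(2, 2) + (h(3) + j))*(-26) + g = (-½*2*2 + (4*3² - 43))*(-26) + 7925 = (-2 + (4*9 - 43))*(-26) + 7925 = (-2 + (36 - 43))*(-26) + 7925 = (-2 - 7)*(-26) + 7925 = -9*(-26) + 7925 = 234 + 7925 = 8159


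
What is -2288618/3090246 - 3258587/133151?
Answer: -5187283608860/205734672573 ≈ -25.213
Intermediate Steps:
-2288618/3090246 - 3258587/133151 = -2288618*1/3090246 - 3258587*1/133151 = -1144309/1545123 - 3258587/133151 = -5187283608860/205734672573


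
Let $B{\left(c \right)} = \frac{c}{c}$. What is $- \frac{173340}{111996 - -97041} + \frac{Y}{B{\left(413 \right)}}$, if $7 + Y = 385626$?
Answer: $\frac{26869488521}{69679} \approx 3.8562 \cdot 10^{5}$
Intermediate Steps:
$Y = 385619$ ($Y = -7 + 385626 = 385619$)
$B{\left(c \right)} = 1$
$- \frac{173340}{111996 - -97041} + \frac{Y}{B{\left(413 \right)}} = - \frac{173340}{111996 - -97041} + \frac{385619}{1} = - \frac{173340}{111996 + 97041} + 385619 \cdot 1 = - \frac{173340}{209037} + 385619 = \left(-173340\right) \frac{1}{209037} + 385619 = - \frac{57780}{69679} + 385619 = \frac{26869488521}{69679}$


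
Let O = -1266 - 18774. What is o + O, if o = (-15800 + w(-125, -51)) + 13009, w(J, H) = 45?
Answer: -22786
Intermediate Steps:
O = -20040
o = -2746 (o = (-15800 + 45) + 13009 = -15755 + 13009 = -2746)
o + O = -2746 - 20040 = -22786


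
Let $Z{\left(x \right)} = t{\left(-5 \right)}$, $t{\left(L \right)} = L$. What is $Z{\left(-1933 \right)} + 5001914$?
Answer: $5001909$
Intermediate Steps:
$Z{\left(x \right)} = -5$
$Z{\left(-1933 \right)} + 5001914 = -5 + 5001914 = 5001909$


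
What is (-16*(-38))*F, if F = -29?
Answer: -17632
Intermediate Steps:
(-16*(-38))*F = -16*(-38)*(-29) = 608*(-29) = -17632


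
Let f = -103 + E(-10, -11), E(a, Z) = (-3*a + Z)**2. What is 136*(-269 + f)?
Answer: -1496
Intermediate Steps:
E(a, Z) = (Z - 3*a)**2
f = 258 (f = -103 + (-11 - 3*(-10))**2 = -103 + (-11 + 30)**2 = -103 + 19**2 = -103 + 361 = 258)
136*(-269 + f) = 136*(-269 + 258) = 136*(-11) = -1496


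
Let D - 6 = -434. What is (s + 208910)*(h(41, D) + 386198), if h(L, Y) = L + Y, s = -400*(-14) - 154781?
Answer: 23044105219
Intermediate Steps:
D = -428 (D = 6 - 434 = -428)
s = -149181 (s = 5600 - 154781 = -149181)
(s + 208910)*(h(41, D) + 386198) = (-149181 + 208910)*((41 - 428) + 386198) = 59729*(-387 + 386198) = 59729*385811 = 23044105219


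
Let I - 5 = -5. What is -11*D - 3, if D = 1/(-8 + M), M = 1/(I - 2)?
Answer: -29/17 ≈ -1.7059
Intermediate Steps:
I = 0 (I = 5 - 5 = 0)
M = -½ (M = 1/(0 - 2) = 1/(-2) = -½ ≈ -0.50000)
D = -2/17 (D = 1/(-8 - ½) = 1/(-17/2) = -2/17 ≈ -0.11765)
-11*D - 3 = -11*(-2/17) - 3 = 22/17 - 3 = -29/17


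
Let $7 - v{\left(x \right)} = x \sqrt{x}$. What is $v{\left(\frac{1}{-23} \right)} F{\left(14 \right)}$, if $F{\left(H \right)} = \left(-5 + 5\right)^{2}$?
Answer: $0$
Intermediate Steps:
$v{\left(x \right)} = 7 - x^{\frac{3}{2}}$ ($v{\left(x \right)} = 7 - x \sqrt{x} = 7 - x^{\frac{3}{2}}$)
$F{\left(H \right)} = 0$ ($F{\left(H \right)} = 0^{2} = 0$)
$v{\left(\frac{1}{-23} \right)} F{\left(14 \right)} = \left(7 - \left(\frac{1}{-23}\right)^{\frac{3}{2}}\right) 0 = \left(7 - \left(- \frac{1}{23}\right)^{\frac{3}{2}}\right) 0 = \left(7 - - \frac{i \sqrt{23}}{529}\right) 0 = \left(7 + \frac{i \sqrt{23}}{529}\right) 0 = 0$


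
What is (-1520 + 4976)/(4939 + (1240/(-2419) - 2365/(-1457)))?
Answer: 761288328/1088208487 ≈ 0.69958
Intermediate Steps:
(-1520 + 4976)/(4939 + (1240/(-2419) - 2365/(-1457))) = 3456/(4939 + (1240*(-1/2419) - 2365*(-1/1457))) = 3456/(4939 + (-1240/2419 + 2365/1457)) = 3456/(4939 + 3914255/3524483) = 3456/(17411335792/3524483) = 3456*(3524483/17411335792) = 761288328/1088208487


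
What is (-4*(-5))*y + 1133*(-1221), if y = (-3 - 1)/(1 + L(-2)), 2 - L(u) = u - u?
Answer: -4150259/3 ≈ -1.3834e+6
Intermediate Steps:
L(u) = 2 (L(u) = 2 - (u - u) = 2 - 1*0 = 2 + 0 = 2)
y = -4/3 (y = (-3 - 1)/(1 + 2) = -4/3 ≈ -1.3333)
(-4*(-5))*y + 1133*(-1221) = -4*(-5)*(-4/3) + 1133*(-1221) = 20*(-4/3) - 1383393 = -80/3 - 1383393 = -4150259/3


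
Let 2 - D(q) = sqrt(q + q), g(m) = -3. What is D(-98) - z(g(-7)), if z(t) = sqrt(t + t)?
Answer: 2 - 14*I - I*sqrt(6) ≈ 2.0 - 16.449*I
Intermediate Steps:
z(t) = sqrt(2)*sqrt(t) (z(t) = sqrt(2*t) = sqrt(2)*sqrt(t))
D(q) = 2 - sqrt(2)*sqrt(q) (D(q) = 2 - sqrt(q + q) = 2 - sqrt(2*q) = 2 - sqrt(2)*sqrt(q))
D(-98) - z(g(-7)) = (2 - sqrt(2)*sqrt(-98)) - sqrt(2)*sqrt(-3) = (2 - sqrt(2)*7*I*sqrt(2)) - sqrt(2)*I*sqrt(3) = (2 - 14*I) - I*sqrt(6) = 2 - 14*I - I*sqrt(6)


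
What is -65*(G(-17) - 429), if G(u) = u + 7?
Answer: 28535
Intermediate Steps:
G(u) = 7 + u
-65*(G(-17) - 429) = -65*((7 - 17) - 429) = -65*(-10 - 429) = -65*(-439) = 28535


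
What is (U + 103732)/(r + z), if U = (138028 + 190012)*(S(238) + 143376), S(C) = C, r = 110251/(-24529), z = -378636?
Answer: -1155591613122468/9287672695 ≈ -1.2442e+5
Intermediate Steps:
r = -110251/24529 (r = 110251*(-1/24529) = -110251/24529 ≈ -4.4947)
U = 47111136560 (U = (138028 + 190012)*(238 + 143376) = 328040*143614 = 47111136560)
(U + 103732)/(r + z) = (47111136560 + 103732)/(-110251/24529 - 378636) = 47111240292/(-9287672695/24529) = 47111240292*(-24529/9287672695) = -1155591613122468/9287672695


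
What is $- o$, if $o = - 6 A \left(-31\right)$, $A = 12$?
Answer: $-2232$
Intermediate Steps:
$o = 2232$ ($o = \left(-6\right) 12 \left(-31\right) = \left(-72\right) \left(-31\right) = 2232$)
$- o = \left(-1\right) 2232 = -2232$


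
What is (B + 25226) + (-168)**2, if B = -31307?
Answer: 22143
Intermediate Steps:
(B + 25226) + (-168)**2 = (-31307 + 25226) + (-168)**2 = -6081 + 28224 = 22143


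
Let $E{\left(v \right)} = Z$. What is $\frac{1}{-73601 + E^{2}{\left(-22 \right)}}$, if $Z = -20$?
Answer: $- \frac{1}{73201} \approx -1.3661 \cdot 10^{-5}$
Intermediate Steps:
$E{\left(v \right)} = -20$
$\frac{1}{-73601 + E^{2}{\left(-22 \right)}} = \frac{1}{-73601 + \left(-20\right)^{2}} = \frac{1}{-73601 + 400} = \frac{1}{-73201} = - \frac{1}{73201}$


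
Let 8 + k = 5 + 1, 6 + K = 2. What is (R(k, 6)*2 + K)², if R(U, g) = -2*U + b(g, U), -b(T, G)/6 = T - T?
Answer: 16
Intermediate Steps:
b(T, G) = 0 (b(T, G) = -6*(T - T) = -6*0 = 0)
K = -4 (K = -6 + 2 = -4)
k = -2 (k = -8 + (5 + 1) = -8 + 6 = -2)
R(U, g) = -2*U (R(U, g) = -2*U + 0 = -2*U)
(R(k, 6)*2 + K)² = (-2*(-2)*2 - 4)² = (4*2 - 4)² = (8 - 4)² = 4² = 16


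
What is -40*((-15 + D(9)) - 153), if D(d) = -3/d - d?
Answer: 21280/3 ≈ 7093.3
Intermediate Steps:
D(d) = -d - 3/d
-40*((-15 + D(9)) - 153) = -40*((-15 + (-1*9 - 3/9)) - 153) = -40*((-15 + (-9 - 3*1/9)) - 153) = -40*((-15 + (-9 - 1/3)) - 153) = -40*((-15 - 28/3) - 153) = -40*(-73/3 - 153) = -40*(-532/3) = 21280/3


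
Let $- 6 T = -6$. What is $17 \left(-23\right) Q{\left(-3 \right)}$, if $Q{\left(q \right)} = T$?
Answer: $-391$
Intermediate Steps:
$T = 1$ ($T = \left(- \frac{1}{6}\right) \left(-6\right) = 1$)
$Q{\left(q \right)} = 1$
$17 \left(-23\right) Q{\left(-3 \right)} = 17 \left(-23\right) 1 = \left(-391\right) 1 = -391$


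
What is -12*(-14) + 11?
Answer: 179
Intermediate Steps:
-12*(-14) + 11 = 168 + 11 = 179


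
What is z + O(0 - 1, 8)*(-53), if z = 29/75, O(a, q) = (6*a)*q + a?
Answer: 194804/75 ≈ 2597.4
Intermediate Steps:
O(a, q) = a + 6*a*q (O(a, q) = 6*a*q + a = a + 6*a*q)
z = 29/75 (z = 29*(1/75) = 29/75 ≈ 0.38667)
z + O(0 - 1, 8)*(-53) = 29/75 + ((0 - 1)*(1 + 6*8))*(-53) = 29/75 - (1 + 48)*(-53) = 29/75 - 1*49*(-53) = 29/75 - 49*(-53) = 29/75 + 2597 = 194804/75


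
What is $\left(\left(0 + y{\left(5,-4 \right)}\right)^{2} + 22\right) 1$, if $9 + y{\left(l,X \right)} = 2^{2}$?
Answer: $47$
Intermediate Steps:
$y{\left(l,X \right)} = -5$ ($y{\left(l,X \right)} = -9 + 2^{2} = -9 + 4 = -5$)
$\left(\left(0 + y{\left(5,-4 \right)}\right)^{2} + 22\right) 1 = \left(\left(0 - 5\right)^{2} + 22\right) 1 = \left(\left(-5\right)^{2} + 22\right) 1 = \left(25 + 22\right) 1 = 47 \cdot 1 = 47$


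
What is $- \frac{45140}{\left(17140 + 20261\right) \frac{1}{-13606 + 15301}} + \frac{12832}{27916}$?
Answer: $- \frac{25421874252}{12429599} \approx -2045.3$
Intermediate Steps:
$- \frac{45140}{\left(17140 + 20261\right) \frac{1}{-13606 + 15301}} + \frac{12832}{27916} = - \frac{45140}{37401 \cdot \frac{1}{1695}} + 12832 \cdot \frac{1}{27916} = - \frac{45140}{37401 \cdot \frac{1}{1695}} + \frac{3208}{6979} = - \frac{45140}{\frac{12467}{565}} + \frac{3208}{6979} = \left(-45140\right) \frac{565}{12467} + \frac{3208}{6979} = - \frac{25504100}{12467} + \frac{3208}{6979} = - \frac{25421874252}{12429599}$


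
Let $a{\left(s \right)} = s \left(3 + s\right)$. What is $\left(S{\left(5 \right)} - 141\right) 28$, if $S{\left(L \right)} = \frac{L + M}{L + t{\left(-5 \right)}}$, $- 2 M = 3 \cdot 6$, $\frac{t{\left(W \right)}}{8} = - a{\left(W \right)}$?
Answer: $- \frac{295988}{75} \approx -3946.5$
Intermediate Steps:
$t{\left(W \right)} = - 8 W \left(3 + W\right)$ ($t{\left(W \right)} = 8 \left(- W \left(3 + W\right)\right) = - 8 W \left(3 + W\right)$)
$M = -9$ ($M = - \frac{3 \cdot 6}{2} = \left(- \frac{1}{2}\right) 18 = -9$)
$S{\left(L \right)} = \frac{-9 + L}{-80 + L}$ ($S{\left(L \right)} = \frac{L - 9}{L - - 40 \left(3 - 5\right)} = \frac{-9 + L}{L - \left(-40\right) \left(-2\right)} = \frac{-9 + L}{L - 80} = \frac{-9 + L}{-80 + L}$)
$\left(S{\left(5 \right)} - 141\right) 28 = \left(\frac{-9 + 5}{-80 + 5} - 141\right) 28 = \left(\frac{1}{-75} \left(-4\right) - 141\right) 28 = \left(\left(- \frac{1}{75}\right) \left(-4\right) - 141\right) 28 = \left(\frac{4}{75} - 141\right) 28 = \left(- \frac{10571}{75}\right) 28 = - \frac{295988}{75}$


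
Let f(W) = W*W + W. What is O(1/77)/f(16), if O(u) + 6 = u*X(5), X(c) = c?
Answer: -457/20944 ≈ -0.021820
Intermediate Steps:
f(W) = W + W² (f(W) = W² + W = W + W²)
O(u) = -6 + 5*u (O(u) = -6 + u*5 = -6 + 5*u)
O(1/77)/f(16) = (-6 + 5/77)/((16*(1 + 16))) = (-6 + 5*(1/77))/((16*17)) = (-6 + 5/77)/272 = -457/77*1/272 = -457/20944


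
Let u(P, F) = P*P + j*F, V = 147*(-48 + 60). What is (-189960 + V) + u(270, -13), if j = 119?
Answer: -116843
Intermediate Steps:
V = 1764 (V = 147*12 = 1764)
u(P, F) = P² + 119*F (u(P, F) = P*P + 119*F = P² + 119*F)
(-189960 + V) + u(270, -13) = (-189960 + 1764) + (270² + 119*(-13)) = -188196 + (72900 - 1547) = -188196 + 71353 = -116843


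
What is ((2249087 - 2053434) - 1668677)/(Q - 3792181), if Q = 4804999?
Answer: -245504/168803 ≈ -1.4544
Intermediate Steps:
((2249087 - 2053434) - 1668677)/(Q - 3792181) = ((2249087 - 2053434) - 1668677)/(4804999 - 3792181) = (195653 - 1668677)/1012818 = -1473024*1/1012818 = -245504/168803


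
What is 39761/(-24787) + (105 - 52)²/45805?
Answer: -1751625922/1135368535 ≈ -1.5428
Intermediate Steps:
39761/(-24787) + (105 - 52)²/45805 = 39761*(-1/24787) + 53²*(1/45805) = -39761/24787 + 2809*(1/45805) = -39761/24787 + 2809/45805 = -1751625922/1135368535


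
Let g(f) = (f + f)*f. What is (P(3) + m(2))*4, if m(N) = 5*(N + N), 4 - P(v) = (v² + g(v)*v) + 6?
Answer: -180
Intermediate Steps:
g(f) = 2*f² (g(f) = (2*f)*f = 2*f²)
P(v) = -2 - v² - 2*v³ (P(v) = 4 - ((v² + (2*v²)*v) + 6) = 4 - ((v² + 2*v³) + 6) = 4 - (6 + v² + 2*v³) = 4 + (-6 - v² - 2*v³) = -2 - v² - 2*v³)
m(N) = 10*N (m(N) = 5*(2*N) = 10*N)
(P(3) + m(2))*4 = ((-2 - 1*3² - 2*3³) + 10*2)*4 = ((-2 - 1*9 - 2*27) + 20)*4 = ((-2 - 9 - 54) + 20)*4 = (-65 + 20)*4 = -45*4 = -180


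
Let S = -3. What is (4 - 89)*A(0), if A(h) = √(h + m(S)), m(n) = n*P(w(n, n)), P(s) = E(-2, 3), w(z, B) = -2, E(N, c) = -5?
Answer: -85*√15 ≈ -329.20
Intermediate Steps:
P(s) = -5
m(n) = -5*n (m(n) = n*(-5) = -5*n)
A(h) = √(15 + h) (A(h) = √(h - 5*(-3)) = √(h + 15) = √(15 + h))
(4 - 89)*A(0) = (4 - 89)*√(15 + 0) = -85*√15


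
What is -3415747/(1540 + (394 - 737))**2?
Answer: -3415747/1432809 ≈ -2.3839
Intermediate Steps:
-3415747/(1540 + (394 - 737))**2 = -3415747/(1540 - 343)**2 = -3415747/(1197**2) = -3415747/1432809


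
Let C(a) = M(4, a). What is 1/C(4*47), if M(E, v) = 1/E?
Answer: 4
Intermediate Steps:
C(a) = ¼ (C(a) = 1/4 = ¼)
1/C(4*47) = 1/(¼) = 4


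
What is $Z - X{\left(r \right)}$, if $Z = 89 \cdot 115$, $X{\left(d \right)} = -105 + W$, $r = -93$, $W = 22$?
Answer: $10318$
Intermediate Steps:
$X{\left(d \right)} = -83$ ($X{\left(d \right)} = -105 + 22 = -83$)
$Z = 10235$
$Z - X{\left(r \right)} = 10235 - -83 = 10235 + 83 = 10318$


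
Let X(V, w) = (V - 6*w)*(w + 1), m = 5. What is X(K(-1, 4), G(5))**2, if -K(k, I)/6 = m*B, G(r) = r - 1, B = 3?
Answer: 324900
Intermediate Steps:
G(r) = -1 + r
K(k, I) = -90 (K(k, I) = -30*3 = -6*15 = -90)
X(V, w) = (1 + w)*(V - 6*w) (X(V, w) = (V - 6*w)*(1 + w) = (1 + w)*(V - 6*w))
X(K(-1, 4), G(5))**2 = (-90 - 6*(-1 + 5) - 6*(-1 + 5)**2 - 90*(-1 + 5))**2 = (-90 - 6*4 - 6*4**2 - 90*4)**2 = (-90 - 24 - 6*16 - 360)**2 = (-90 - 24 - 96 - 360)**2 = (-570)**2 = 324900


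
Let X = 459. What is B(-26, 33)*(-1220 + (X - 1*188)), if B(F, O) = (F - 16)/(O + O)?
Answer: 6643/11 ≈ 603.91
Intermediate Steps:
B(F, O) = (-16 + F)/(2*O) (B(F, O) = (-16 + F)/((2*O)) = (-16 + F)*(1/(2*O)) = (-16 + F)/(2*O))
B(-26, 33)*(-1220 + (X - 1*188)) = ((½)*(-16 - 26)/33)*(-1220 + (459 - 1*188)) = ((½)*(1/33)*(-42))*(-1220 + (459 - 188)) = -7*(-1220 + 271)/11 = -7/11*(-949) = 6643/11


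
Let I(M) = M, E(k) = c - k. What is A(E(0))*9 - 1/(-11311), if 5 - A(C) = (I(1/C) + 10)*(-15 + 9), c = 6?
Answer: 6718735/11311 ≈ 594.00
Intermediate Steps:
E(k) = 6 - k
A(C) = 65 + 6/C (A(C) = 5 - (1/C + 10)*(-15 + 9) = 5 - (1/C + 10)*(-6) = 5 - (10 + 1/C)*(-6) = 5 - (-60 - 6/C) = 5 + (60 + 6/C) = 65 + 6/C)
A(E(0))*9 - 1/(-11311) = (65 + 6/(6 - 1*0))*9 - 1/(-11311) = (65 + 6/(6 + 0))*9 - 1*(-1/11311) = (65 + 6/6)*9 + 1/11311 = (65 + 6*(⅙))*9 + 1/11311 = (65 + 1)*9 + 1/11311 = 66*9 + 1/11311 = 594 + 1/11311 = 6718735/11311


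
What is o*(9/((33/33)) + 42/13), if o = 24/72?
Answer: 53/13 ≈ 4.0769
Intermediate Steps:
o = ⅓ (o = 24*(1/72) = ⅓ ≈ 0.33333)
o*(9/((33/33)) + 42/13) = (9/((33/33)) + 42/13)/3 = (9/((33*(1/33))) + 42*(1/13))/3 = (9/1 + 42/13)/3 = (9*1 + 42/13)/3 = (9 + 42/13)/3 = (⅓)*(159/13) = 53/13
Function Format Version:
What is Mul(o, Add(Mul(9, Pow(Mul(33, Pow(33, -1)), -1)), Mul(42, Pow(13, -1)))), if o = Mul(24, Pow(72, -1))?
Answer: Rational(53, 13) ≈ 4.0769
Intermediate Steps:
o = Rational(1, 3) (o = Mul(24, Rational(1, 72)) = Rational(1, 3) ≈ 0.33333)
Mul(o, Add(Mul(9, Pow(Mul(33, Pow(33, -1)), -1)), Mul(42, Pow(13, -1)))) = Mul(Rational(1, 3), Add(Mul(9, Pow(Mul(33, Pow(33, -1)), -1)), Mul(42, Pow(13, -1)))) = Mul(Rational(1, 3), Add(Mul(9, Pow(Mul(33, Rational(1, 33)), -1)), Mul(42, Rational(1, 13)))) = Mul(Rational(1, 3), Add(Mul(9, Pow(1, -1)), Rational(42, 13))) = Mul(Rational(1, 3), Add(Mul(9, 1), Rational(42, 13))) = Mul(Rational(1, 3), Add(9, Rational(42, 13))) = Mul(Rational(1, 3), Rational(159, 13)) = Rational(53, 13)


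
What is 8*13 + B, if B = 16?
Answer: 120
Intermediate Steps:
8*13 + B = 8*13 + 16 = 104 + 16 = 120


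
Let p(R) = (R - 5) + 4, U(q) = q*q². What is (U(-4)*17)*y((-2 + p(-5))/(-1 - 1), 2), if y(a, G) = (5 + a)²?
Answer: -88128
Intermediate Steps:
U(q) = q³
p(R) = -1 + R (p(R) = (-5 + R) + 4 = -1 + R)
(U(-4)*17)*y((-2 + p(-5))/(-1 - 1), 2) = ((-4)³*17)*(5 + (-2 + (-1 - 5))/(-1 - 1))² = (-64*17)*(5 + (-2 - 6)/(-2))² = -1088*(5 - 8*(-½))² = -1088*(5 + 4)² = -1088*9² = -1088*81 = -88128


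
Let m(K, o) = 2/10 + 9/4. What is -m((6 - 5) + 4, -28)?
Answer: -49/20 ≈ -2.4500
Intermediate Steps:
m(K, o) = 49/20 (m(K, o) = 2*(⅒) + 9*(¼) = ⅕ + 9/4 = 49/20)
-m((6 - 5) + 4, -28) = -1*49/20 = -49/20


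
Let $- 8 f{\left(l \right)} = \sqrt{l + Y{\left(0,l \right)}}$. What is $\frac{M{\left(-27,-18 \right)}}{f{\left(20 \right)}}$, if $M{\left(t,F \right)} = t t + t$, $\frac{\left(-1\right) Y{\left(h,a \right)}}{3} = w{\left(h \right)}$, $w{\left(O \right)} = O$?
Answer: $- \frac{2808 \sqrt{5}}{5} \approx -1255.8$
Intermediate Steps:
$Y{\left(h,a \right)} = - 3 h$
$M{\left(t,F \right)} = t + t^{2}$ ($M{\left(t,F \right)} = t^{2} + t = t + t^{2}$)
$f{\left(l \right)} = - \frac{\sqrt{l}}{8}$ ($f{\left(l \right)} = - \frac{\sqrt{l - 0}}{8} = - \frac{\sqrt{l + 0}}{8} = - \frac{\sqrt{l}}{8}$)
$\frac{M{\left(-27,-18 \right)}}{f{\left(20 \right)}} = \frac{\left(-27\right) \left(1 - 27\right)}{\left(- \frac{1}{8}\right) \sqrt{20}} = \frac{\left(-27\right) \left(-26\right)}{\left(- \frac{1}{8}\right) 2 \sqrt{5}} = \frac{702}{\left(- \frac{1}{4}\right) \sqrt{5}} = 702 \left(- \frac{4 \sqrt{5}}{5}\right) = - \frac{2808 \sqrt{5}}{5}$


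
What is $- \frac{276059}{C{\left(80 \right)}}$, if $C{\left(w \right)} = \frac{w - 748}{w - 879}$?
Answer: $- \frac{220571141}{668} \approx -3.302 \cdot 10^{5}$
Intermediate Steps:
$C{\left(w \right)} = \frac{-748 + w}{-879 + w}$
$- \frac{276059}{C{\left(80 \right)}} = - \frac{276059}{\frac{1}{-879 + 80} \left(-748 + 80\right)} = - \frac{276059}{\frac{1}{-799} \left(-668\right)} = - \frac{276059}{\left(- \frac{1}{799}\right) \left(-668\right)} = - \frac{276059}{\frac{668}{799}} = \left(-276059\right) \frac{799}{668} = - \frac{220571141}{668}$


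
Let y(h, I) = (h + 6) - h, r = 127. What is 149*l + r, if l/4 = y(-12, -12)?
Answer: 3703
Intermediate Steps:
y(h, I) = 6 (y(h, I) = (6 + h) - h = 6)
l = 24 (l = 4*6 = 24)
149*l + r = 149*24 + 127 = 3576 + 127 = 3703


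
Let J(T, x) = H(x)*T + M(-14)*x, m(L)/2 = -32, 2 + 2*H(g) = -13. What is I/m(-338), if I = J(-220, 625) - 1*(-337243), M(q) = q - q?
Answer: -338893/64 ≈ -5295.2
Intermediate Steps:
M(q) = 0
H(g) = -15/2 (H(g) = -1 + (½)*(-13) = -1 - 13/2 = -15/2)
m(L) = -64 (m(L) = 2*(-32) = -64)
J(T, x) = -15*T/2 (J(T, x) = -15*T/2 + 0*x = -15*T/2 + 0 = -15*T/2)
I = 338893 (I = -15/2*(-220) - 1*(-337243) = 1650 + 337243 = 338893)
I/m(-338) = 338893/(-64) = 338893*(-1/64) = -338893/64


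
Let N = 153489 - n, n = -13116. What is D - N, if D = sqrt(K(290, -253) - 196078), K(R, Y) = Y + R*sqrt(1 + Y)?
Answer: -166605 + sqrt(-196331 + 1740*I*sqrt(7)) ≈ -1.666e+5 + 443.12*I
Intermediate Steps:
D = sqrt(-196331 + 1740*I*sqrt(7)) (D = sqrt((-253 + 290*sqrt(1 - 253)) - 196078) = sqrt((-253 + 290*sqrt(-252)) - 196078) = sqrt((-253 + 290*(6*I*sqrt(7))) - 196078) = sqrt((-253 + 1740*I*sqrt(7)) - 196078) = sqrt(-196331 + 1740*I*sqrt(7)) ≈ 5.194 + 443.12*I)
N = 166605 (N = 153489 - 1*(-13116) = 153489 + 13116 = 166605)
D - N = sqrt(-196331 + 1740*I*sqrt(7)) - 1*166605 = sqrt(-196331 + 1740*I*sqrt(7)) - 166605 = -166605 + sqrt(-196331 + 1740*I*sqrt(7))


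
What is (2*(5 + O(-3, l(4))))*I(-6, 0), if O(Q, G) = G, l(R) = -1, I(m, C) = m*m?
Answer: 288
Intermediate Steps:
I(m, C) = m**2
(2*(5 + O(-3, l(4))))*I(-6, 0) = (2*(5 - 1))*(-6)**2 = (2*4)*36 = 8*36 = 288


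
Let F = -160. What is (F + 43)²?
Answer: 13689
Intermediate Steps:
(F + 43)² = (-160 + 43)² = (-117)² = 13689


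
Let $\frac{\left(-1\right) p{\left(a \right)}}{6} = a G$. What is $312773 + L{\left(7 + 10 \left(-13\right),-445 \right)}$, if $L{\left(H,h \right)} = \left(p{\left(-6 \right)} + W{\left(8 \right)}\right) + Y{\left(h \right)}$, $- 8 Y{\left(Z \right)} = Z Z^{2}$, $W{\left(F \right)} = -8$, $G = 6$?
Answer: $\frac{90624973}{8} \approx 1.1328 \cdot 10^{7}$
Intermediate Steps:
$Y{\left(Z \right)} = - \frac{Z^{3}}{8}$ ($Y{\left(Z \right)} = - \frac{Z Z^{2}}{8} = - \frac{Z^{3}}{8}$)
$p{\left(a \right)} = - 36 a$ ($p{\left(a \right)} = - 6 a 6 = - 6 \cdot 6 a = - 36 a$)
$L{\left(H,h \right)} = 208 - \frac{h^{3}}{8}$ ($L{\left(H,h \right)} = \left(\left(-36\right) \left(-6\right) - 8\right) - \frac{h^{3}}{8} = \left(216 - 8\right) - \frac{h^{3}}{8} = 208 - \frac{h^{3}}{8}$)
$312773 + L{\left(7 + 10 \left(-13\right),-445 \right)} = 312773 - \left(-208 + \frac{\left(-445\right)^{3}}{8}\right) = 312773 + \left(208 - - \frac{88121125}{8}\right) = 312773 + \left(208 + \frac{88121125}{8}\right) = 312773 + \frac{88122789}{8} = \frac{90624973}{8}$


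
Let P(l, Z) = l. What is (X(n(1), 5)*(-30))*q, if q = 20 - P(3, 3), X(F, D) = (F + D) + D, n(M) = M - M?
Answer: -5100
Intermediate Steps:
n(M) = 0
X(F, D) = F + 2*D (X(F, D) = (D + F) + D = F + 2*D)
q = 17 (q = 20 - 1*3 = 20 - 3 = 17)
(X(n(1), 5)*(-30))*q = ((0 + 2*5)*(-30))*17 = ((0 + 10)*(-30))*17 = (10*(-30))*17 = -300*17 = -5100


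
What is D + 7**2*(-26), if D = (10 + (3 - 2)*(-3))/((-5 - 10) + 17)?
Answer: -2541/2 ≈ -1270.5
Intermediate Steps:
D = 7/2 (D = (10 + 1*(-3))/(-15 + 17) = (10 - 3)/2 = 7*(1/2) = 7/2 ≈ 3.5000)
D + 7**2*(-26) = 7/2 + 7**2*(-26) = 7/2 + 49*(-26) = 7/2 - 1274 = -2541/2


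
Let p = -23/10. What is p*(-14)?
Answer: 161/5 ≈ 32.200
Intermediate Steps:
p = -23/10 (p = -23*1/10 = -23/10 ≈ -2.3000)
p*(-14) = -23/10*(-14) = 161/5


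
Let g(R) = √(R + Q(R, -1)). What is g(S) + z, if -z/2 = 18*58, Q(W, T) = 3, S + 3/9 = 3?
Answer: -2088 + √51/3 ≈ -2085.6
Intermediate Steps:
S = 8/3 (S = -⅓ + 3 = 8/3 ≈ 2.6667)
g(R) = √(3 + R) (g(R) = √(R + 3) = √(3 + R))
z = -2088 (z = -36*58 = -2*1044 = -2088)
g(S) + z = √(3 + 8/3) - 2088 = √(17/3) - 2088 = √51/3 - 2088 = -2088 + √51/3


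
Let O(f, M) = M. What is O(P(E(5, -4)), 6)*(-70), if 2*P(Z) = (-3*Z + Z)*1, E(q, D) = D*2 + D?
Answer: -420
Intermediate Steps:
E(q, D) = 3*D (E(q, D) = 2*D + D = 3*D)
P(Z) = -Z (P(Z) = ((-3*Z + Z)*1)/2 = (-2*Z*1)/2 = (-2*Z)/2 = -Z)
O(P(E(5, -4)), 6)*(-70) = 6*(-70) = -420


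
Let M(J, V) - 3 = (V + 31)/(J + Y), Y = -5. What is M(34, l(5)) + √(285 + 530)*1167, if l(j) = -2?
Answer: 4 + 1167*√815 ≈ 33320.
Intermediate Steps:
M(J, V) = 3 + (31 + V)/(-5 + J) (M(J, V) = 3 + (V + 31)/(J - 5) = 3 + (31 + V)/(-5 + J))
M(34, l(5)) + √(285 + 530)*1167 = (16 - 2 + 3*34)/(-5 + 34) + √(285 + 530)*1167 = (16 - 2 + 102)/29 + √815*1167 = (1/29)*116 + 1167*√815 = 4 + 1167*√815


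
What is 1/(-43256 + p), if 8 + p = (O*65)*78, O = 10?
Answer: 1/7436 ≈ 0.00013448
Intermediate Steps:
p = 50692 (p = -8 + (10*65)*78 = -8 + 650*78 = -8 + 50700 = 50692)
1/(-43256 + p) = 1/(-43256 + 50692) = 1/7436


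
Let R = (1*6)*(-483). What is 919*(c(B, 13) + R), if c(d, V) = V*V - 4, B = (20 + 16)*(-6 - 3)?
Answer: -2511627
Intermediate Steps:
B = -324 (B = 36*(-9) = -324)
R = -2898 (R = 6*(-483) = -2898)
c(d, V) = -4 + V² (c(d, V) = V² - 4 = -4 + V²)
919*(c(B, 13) + R) = 919*((-4 + 13²) - 2898) = 919*((-4 + 169) - 2898) = 919*(165 - 2898) = 919*(-2733) = -2511627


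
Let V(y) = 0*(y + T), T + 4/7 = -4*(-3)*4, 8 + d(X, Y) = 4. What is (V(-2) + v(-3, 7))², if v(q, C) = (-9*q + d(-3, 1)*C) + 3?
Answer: 4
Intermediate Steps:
d(X, Y) = -4 (d(X, Y) = -8 + 4 = -4)
T = 332/7 (T = -4/7 - 4*(-3)*4 = -4/7 + 12*4 = -4/7 + 48 = 332/7 ≈ 47.429)
v(q, C) = 3 - 9*q - 4*C (v(q, C) = (-9*q - 4*C) + 3 = 3 - 9*q - 4*C)
V(y) = 0 (V(y) = 0*(y + 332/7) = 0*(332/7 + y) = 0)
(V(-2) + v(-3, 7))² = (0 + (3 - 9*(-3) - 4*7))² = (0 + (3 + 27 - 28))² = (0 + 2)² = 2² = 4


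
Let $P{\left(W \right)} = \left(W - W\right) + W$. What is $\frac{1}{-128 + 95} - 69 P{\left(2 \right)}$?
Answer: $- \frac{4555}{33} \approx -138.03$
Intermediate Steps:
$P{\left(W \right)} = W$ ($P{\left(W \right)} = 0 + W = W$)
$\frac{1}{-128 + 95} - 69 P{\left(2 \right)} = \frac{1}{-128 + 95} - 138 = \frac{1}{-33} - 138 = - \frac{1}{33} - 138 = - \frac{4555}{33}$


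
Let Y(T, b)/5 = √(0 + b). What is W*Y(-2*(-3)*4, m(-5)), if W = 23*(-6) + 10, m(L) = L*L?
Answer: -3200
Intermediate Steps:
m(L) = L²
Y(T, b) = 5*√b (Y(T, b) = 5*√(0 + b) = 5*√b)
W = -128 (W = -138 + 10 = -128)
W*Y(-2*(-3)*4, m(-5)) = -640*√((-5)²) = -640*√25 = -640*5 = -128*25 = -3200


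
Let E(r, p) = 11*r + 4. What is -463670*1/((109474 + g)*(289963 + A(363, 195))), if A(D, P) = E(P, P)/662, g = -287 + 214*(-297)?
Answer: -61389908/1751767167999 ≈ -3.5045e-5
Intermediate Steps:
E(r, p) = 4 + 11*r
g = -63845 (g = -287 - 63558 = -63845)
A(D, P) = 2/331 + 11*P/662 (A(D, P) = (4 + 11*P)/662 = (4 + 11*P)*(1/662) = 2/331 + 11*P/662)
-463670*1/((109474 + g)*(289963 + A(363, 195))) = -463670*1/((109474 - 63845)*(289963 + (2/331 + (11/662)*195))) = -463670*1/(45629*(289963 + (2/331 + 2145/662))) = -463670*1/(45629*(289963 + 2149/662)) = -463670/(45629*(191957655/662)) = -463670/8758835839995/662 = -463670*662/8758835839995 = -61389908/1751767167999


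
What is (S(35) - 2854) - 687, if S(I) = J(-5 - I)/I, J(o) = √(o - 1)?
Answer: -3541 + I*√41/35 ≈ -3541.0 + 0.18295*I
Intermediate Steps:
J(o) = √(-1 + o)
S(I) = √(-6 - I)/I (S(I) = √(-1 + (-5 - I))/I = √(-6 - I)/I)
(S(35) - 2854) - 687 = (√(-6 - 1*35)/35 - 2854) - 687 = (√(-6 - 35)/35 - 2854) - 687 = (√(-41)/35 - 2854) - 687 = ((I*√41)/35 - 2854) - 687 = (I*√41/35 - 2854) - 687 = (-2854 + I*√41/35) - 687 = -3541 + I*√41/35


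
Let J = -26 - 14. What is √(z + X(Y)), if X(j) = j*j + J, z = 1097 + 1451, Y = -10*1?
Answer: 4*√163 ≈ 51.069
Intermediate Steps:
Y = -10
J = -40
z = 2548
X(j) = -40 + j² (X(j) = j*j - 40 = j² - 40 = -40 + j²)
√(z + X(Y)) = √(2548 + (-40 + (-10)²)) = √(2548 + (-40 + 100)) = √(2548 + 60) = √2608 = 4*√163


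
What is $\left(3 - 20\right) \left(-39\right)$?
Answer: $663$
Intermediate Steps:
$\left(3 - 20\right) \left(-39\right) = \left(-17\right) \left(-39\right) = 663$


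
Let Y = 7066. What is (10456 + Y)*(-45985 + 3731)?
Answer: -740374588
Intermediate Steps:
(10456 + Y)*(-45985 + 3731) = (10456 + 7066)*(-45985 + 3731) = 17522*(-42254) = -740374588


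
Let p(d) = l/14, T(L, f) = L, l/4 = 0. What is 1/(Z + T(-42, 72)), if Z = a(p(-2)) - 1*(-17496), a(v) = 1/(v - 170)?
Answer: 170/2967179 ≈ 5.7293e-5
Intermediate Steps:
l = 0 (l = 4*0 = 0)
p(d) = 0 (p(d) = 0/14 = 0*(1/14) = 0)
a(v) = 1/(-170 + v)
Z = 2974319/170 (Z = 1/(-170 + 0) - 1*(-17496) = 1/(-170) + 17496 = -1/170 + 17496 = 2974319/170 ≈ 17496.)
1/(Z + T(-42, 72)) = 1/(2974319/170 - 42) = 1/(2967179/170) = 170/2967179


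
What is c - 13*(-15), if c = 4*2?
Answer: 203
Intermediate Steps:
c = 8
c - 13*(-15) = 8 - 13*(-15) = 8 + 195 = 203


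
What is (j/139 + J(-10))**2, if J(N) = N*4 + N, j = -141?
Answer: 50282281/19321 ≈ 2602.5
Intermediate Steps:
J(N) = 5*N (J(N) = 4*N + N = 5*N)
(j/139 + J(-10))**2 = (-141/139 + 5*(-10))**2 = (-141*1/139 - 50)**2 = (-141/139 - 50)**2 = (-7091/139)**2 = 50282281/19321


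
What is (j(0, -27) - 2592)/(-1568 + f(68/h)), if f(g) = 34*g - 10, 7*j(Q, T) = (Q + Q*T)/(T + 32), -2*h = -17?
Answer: 1296/653 ≈ 1.9847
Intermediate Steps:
h = 17/2 (h = -½*(-17) = 17/2 ≈ 8.5000)
j(Q, T) = (Q + Q*T)/(7*(32 + T)) (j(Q, T) = ((Q + Q*T)/(T + 32))/7 = ((Q + Q*T)/(32 + T))/7 = (Q + Q*T)/(7*(32 + T)))
f(g) = -10 + 34*g
(j(0, -27) - 2592)/(-1568 + f(68/h)) = ((⅐)*0*(1 - 27)/(32 - 27) - 2592)/(-1568 + (-10 + 34*(68/(17/2)))) = ((⅐)*0*(-26)/5 - 2592)/(-1568 + (-10 + 34*(68*(2/17)))) = ((⅐)*0*(⅕)*(-26) - 2592)/(-1568 + (-10 + 34*8)) = (0 - 2592)/(-1568 + (-10 + 272)) = -2592/(-1568 + 262) = -2592/(-1306) = -2592*(-1/1306) = 1296/653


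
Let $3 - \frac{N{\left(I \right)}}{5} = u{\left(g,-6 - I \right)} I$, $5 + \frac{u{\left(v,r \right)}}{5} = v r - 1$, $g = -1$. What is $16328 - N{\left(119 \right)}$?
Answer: $370338$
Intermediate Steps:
$u{\left(v,r \right)} = -30 + 5 r v$ ($u{\left(v,r \right)} = -25 + 5 \left(v r - 1\right) = -25 + 5 \left(r v - 1\right) = -25 + 5 \left(-1 + r v\right) = -25 + \left(-5 + 5 r v\right) = -30 + 5 r v$)
$N{\left(I \right)} = 15 - 25 I^{2}$ ($N{\left(I \right)} = 15 - 5 \left(-30 + 5 \left(-6 - I\right) \left(-1\right)\right) I = 15 - 5 \left(-30 + \left(30 + 5 I\right)\right) I = 15 - 5 \cdot 5 I I = 15 - 5 \cdot 5 I^{2} = 15 - 25 I^{2}$)
$16328 - N{\left(119 \right)} = 16328 - \left(15 - 25 \cdot 119^{2}\right) = 16328 - \left(15 - 354025\right) = 16328 - -354010 = 16328 + 354010 = 370338$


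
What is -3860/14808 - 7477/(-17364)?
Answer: 1820599/10713588 ≈ 0.16993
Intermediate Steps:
-3860/14808 - 7477/(-17364) = -3860*1/14808 - 7477*(-1/17364) = -965/3702 + 7477/17364 = 1820599/10713588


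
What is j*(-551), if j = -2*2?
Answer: 2204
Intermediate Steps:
j = -4
j*(-551) = -4*(-551) = 2204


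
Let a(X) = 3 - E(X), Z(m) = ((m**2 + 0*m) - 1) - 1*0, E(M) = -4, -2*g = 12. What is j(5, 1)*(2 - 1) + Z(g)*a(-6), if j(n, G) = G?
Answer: 246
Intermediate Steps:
g = -6 (g = -1/2*12 = -6)
Z(m) = -1 + m**2 (Z(m) = ((m**2 + 0) - 1) + 0 = (m**2 - 1) + 0 = (-1 + m**2) + 0 = -1 + m**2)
a(X) = 7 (a(X) = 3 - 1*(-4) = 3 + 4 = 7)
j(5, 1)*(2 - 1) + Z(g)*a(-6) = 1*(2 - 1) + (-1 + (-6)**2)*7 = 1*1 + (-1 + 36)*7 = 1 + 35*7 = 1 + 245 = 246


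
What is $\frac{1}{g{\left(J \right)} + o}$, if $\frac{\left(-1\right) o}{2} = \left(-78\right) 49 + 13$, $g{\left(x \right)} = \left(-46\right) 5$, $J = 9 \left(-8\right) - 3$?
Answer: $\frac{1}{7388} \approx 0.00013535$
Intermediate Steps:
$J = -75$ ($J = -72 - 3 = -75$)
$g{\left(x \right)} = -230$
$o = 7618$ ($o = - 2 \left(\left(-78\right) 49 + 13\right) = - 2 \left(-3822 + 13\right) = \left(-2\right) \left(-3809\right) = 7618$)
$\frac{1}{g{\left(J \right)} + o} = \frac{1}{-230 + 7618} = \frac{1}{7388}$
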